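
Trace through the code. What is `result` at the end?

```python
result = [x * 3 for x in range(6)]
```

Let's trace through this code step by step.

Initialize: result = [x * 3 for x in range(6)]

After execution: result = [0, 3, 6, 9, 12, 15]
[0, 3, 6, 9, 12, 15]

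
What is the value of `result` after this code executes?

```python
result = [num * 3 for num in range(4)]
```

Let's trace through this code step by step.

Initialize: result = [num * 3 for num in range(4)]

After execution: result = [0, 3, 6, 9]
[0, 3, 6, 9]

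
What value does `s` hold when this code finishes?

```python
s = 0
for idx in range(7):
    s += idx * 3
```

Let's trace through this code step by step.

Initialize: s = 0
Entering loop: for idx in range(7):

After execution: s = 63
63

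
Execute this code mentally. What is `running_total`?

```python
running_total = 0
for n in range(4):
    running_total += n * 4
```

Let's trace through this code step by step.

Initialize: running_total = 0
Entering loop: for n in range(4):

After execution: running_total = 24
24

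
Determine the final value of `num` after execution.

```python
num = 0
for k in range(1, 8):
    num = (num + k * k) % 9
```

Let's trace through this code step by step.

Initialize: num = 0
Entering loop: for k in range(1, 8):

After execution: num = 5
5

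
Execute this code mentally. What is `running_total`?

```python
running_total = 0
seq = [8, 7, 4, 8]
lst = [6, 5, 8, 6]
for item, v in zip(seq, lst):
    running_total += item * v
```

Let's trace through this code step by step.

Initialize: running_total = 0
Initialize: seq = [8, 7, 4, 8]
Initialize: lst = [6, 5, 8, 6]
Entering loop: for item, v in zip(seq, lst):

After execution: running_total = 163
163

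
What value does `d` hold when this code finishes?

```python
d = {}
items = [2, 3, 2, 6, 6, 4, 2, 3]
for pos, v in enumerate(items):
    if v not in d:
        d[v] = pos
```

Let's trace through this code step by step.

Initialize: d = {}
Initialize: items = [2, 3, 2, 6, 6, 4, 2, 3]
Entering loop: for pos, v in enumerate(items):

After execution: d = {2: 0, 3: 1, 6: 3, 4: 5}
{2: 0, 3: 1, 6: 3, 4: 5}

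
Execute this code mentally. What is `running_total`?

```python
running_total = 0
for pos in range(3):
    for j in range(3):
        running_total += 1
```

Let's trace through this code step by step.

Initialize: running_total = 0
Entering loop: for pos in range(3):

After execution: running_total = 9
9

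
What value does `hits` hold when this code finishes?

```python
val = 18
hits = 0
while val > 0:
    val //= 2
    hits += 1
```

Let's trace through this code step by step.

Initialize: val = 18
Initialize: hits = 0
Entering loop: while val > 0:

After execution: hits = 5
5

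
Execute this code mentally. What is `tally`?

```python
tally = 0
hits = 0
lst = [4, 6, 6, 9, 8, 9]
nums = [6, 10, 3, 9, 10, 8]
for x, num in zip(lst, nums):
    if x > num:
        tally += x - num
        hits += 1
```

Let's trace through this code step by step.

Initialize: tally = 0
Initialize: hits = 0
Initialize: lst = [4, 6, 6, 9, 8, 9]
Initialize: nums = [6, 10, 3, 9, 10, 8]
Entering loop: for x, num in zip(lst, nums):

After execution: tally = 4
4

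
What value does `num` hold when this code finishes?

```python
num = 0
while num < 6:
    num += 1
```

Let's trace through this code step by step.

Initialize: num = 0
Entering loop: while num < 6:

After execution: num = 6
6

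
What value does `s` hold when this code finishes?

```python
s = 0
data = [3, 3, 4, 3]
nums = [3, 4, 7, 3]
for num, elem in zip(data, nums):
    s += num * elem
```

Let's trace through this code step by step.

Initialize: s = 0
Initialize: data = [3, 3, 4, 3]
Initialize: nums = [3, 4, 7, 3]
Entering loop: for num, elem in zip(data, nums):

After execution: s = 58
58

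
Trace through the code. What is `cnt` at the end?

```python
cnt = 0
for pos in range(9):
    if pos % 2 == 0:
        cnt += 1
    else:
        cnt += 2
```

Let's trace through this code step by step.

Initialize: cnt = 0
Entering loop: for pos in range(9):

After execution: cnt = 13
13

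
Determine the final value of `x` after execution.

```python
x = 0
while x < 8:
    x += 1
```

Let's trace through this code step by step.

Initialize: x = 0
Entering loop: while x < 8:

After execution: x = 8
8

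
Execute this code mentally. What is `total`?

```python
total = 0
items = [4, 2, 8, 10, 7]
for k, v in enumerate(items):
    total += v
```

Let's trace through this code step by step.

Initialize: total = 0
Initialize: items = [4, 2, 8, 10, 7]
Entering loop: for k, v in enumerate(items):

After execution: total = 31
31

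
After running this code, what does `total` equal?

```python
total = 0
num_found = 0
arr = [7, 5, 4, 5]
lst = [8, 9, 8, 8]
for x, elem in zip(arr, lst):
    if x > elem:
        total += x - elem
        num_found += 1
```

Let's trace through this code step by step.

Initialize: total = 0
Initialize: num_found = 0
Initialize: arr = [7, 5, 4, 5]
Initialize: lst = [8, 9, 8, 8]
Entering loop: for x, elem in zip(arr, lst):

After execution: total = 0
0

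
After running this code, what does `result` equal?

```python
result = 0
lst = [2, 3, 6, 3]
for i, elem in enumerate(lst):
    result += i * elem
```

Let's trace through this code step by step.

Initialize: result = 0
Initialize: lst = [2, 3, 6, 3]
Entering loop: for i, elem in enumerate(lst):

After execution: result = 24
24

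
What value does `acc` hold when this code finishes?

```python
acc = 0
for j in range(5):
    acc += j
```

Let's trace through this code step by step.

Initialize: acc = 0
Entering loop: for j in range(5):

After execution: acc = 10
10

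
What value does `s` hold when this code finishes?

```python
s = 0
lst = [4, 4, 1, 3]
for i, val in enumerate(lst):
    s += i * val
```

Let's trace through this code step by step.

Initialize: s = 0
Initialize: lst = [4, 4, 1, 3]
Entering loop: for i, val in enumerate(lst):

After execution: s = 15
15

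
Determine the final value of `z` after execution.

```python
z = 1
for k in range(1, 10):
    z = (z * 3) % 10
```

Let's trace through this code step by step.

Initialize: z = 1
Entering loop: for k in range(1, 10):

After execution: z = 3
3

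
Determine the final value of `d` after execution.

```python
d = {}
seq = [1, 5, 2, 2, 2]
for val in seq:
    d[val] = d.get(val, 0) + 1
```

Let's trace through this code step by step.

Initialize: d = {}
Initialize: seq = [1, 5, 2, 2, 2]
Entering loop: for val in seq:

After execution: d = {1: 1, 5: 1, 2: 3}
{1: 1, 5: 1, 2: 3}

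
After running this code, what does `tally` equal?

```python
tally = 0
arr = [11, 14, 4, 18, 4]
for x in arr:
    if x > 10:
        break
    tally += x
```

Let's trace through this code step by step.

Initialize: tally = 0
Initialize: arr = [11, 14, 4, 18, 4]
Entering loop: for x in arr:

After execution: tally = 0
0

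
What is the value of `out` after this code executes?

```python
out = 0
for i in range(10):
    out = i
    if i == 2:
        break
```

Let's trace through this code step by step.

Initialize: out = 0
Entering loop: for i in range(10):

After execution: out = 2
2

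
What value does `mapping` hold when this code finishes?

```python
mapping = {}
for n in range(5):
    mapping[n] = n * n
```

Let's trace through this code step by step.

Initialize: mapping = {}
Entering loop: for n in range(5):

After execution: mapping = {0: 0, 1: 1, 2: 4, 3: 9, 4: 16}
{0: 0, 1: 1, 2: 4, 3: 9, 4: 16}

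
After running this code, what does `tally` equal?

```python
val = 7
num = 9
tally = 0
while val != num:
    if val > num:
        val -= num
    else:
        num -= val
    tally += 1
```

Let's trace through this code step by step.

Initialize: val = 7
Initialize: num = 9
Initialize: tally = 0
Entering loop: while val != num:

After execution: tally = 5
5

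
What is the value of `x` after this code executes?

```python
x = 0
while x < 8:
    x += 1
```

Let's trace through this code step by step.

Initialize: x = 0
Entering loop: while x < 8:

After execution: x = 8
8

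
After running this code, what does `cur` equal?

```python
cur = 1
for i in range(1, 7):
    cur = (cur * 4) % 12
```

Let's trace through this code step by step.

Initialize: cur = 1
Entering loop: for i in range(1, 7):

After execution: cur = 4
4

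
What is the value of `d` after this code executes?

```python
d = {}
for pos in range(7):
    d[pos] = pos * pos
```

Let's trace through this code step by step.

Initialize: d = {}
Entering loop: for pos in range(7):

After execution: d = {0: 0, 1: 1, 2: 4, 3: 9, 4: 16, 5: 25, 6: 36}
{0: 0, 1: 1, 2: 4, 3: 9, 4: 16, 5: 25, 6: 36}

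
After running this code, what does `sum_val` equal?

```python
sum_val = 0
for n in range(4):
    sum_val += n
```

Let's trace through this code step by step.

Initialize: sum_val = 0
Entering loop: for n in range(4):

After execution: sum_val = 6
6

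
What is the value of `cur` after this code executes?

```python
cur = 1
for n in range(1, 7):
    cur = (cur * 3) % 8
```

Let's trace through this code step by step.

Initialize: cur = 1
Entering loop: for n in range(1, 7):

After execution: cur = 1
1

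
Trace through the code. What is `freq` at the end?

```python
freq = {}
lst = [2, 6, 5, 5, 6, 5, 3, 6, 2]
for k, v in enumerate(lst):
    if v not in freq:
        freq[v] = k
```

Let's trace through this code step by step.

Initialize: freq = {}
Initialize: lst = [2, 6, 5, 5, 6, 5, 3, 6, 2]
Entering loop: for k, v in enumerate(lst):

After execution: freq = {2: 0, 6: 1, 5: 2, 3: 6}
{2: 0, 6: 1, 5: 2, 3: 6}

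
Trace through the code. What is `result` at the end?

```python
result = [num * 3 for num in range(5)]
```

Let's trace through this code step by step.

Initialize: result = [num * 3 for num in range(5)]

After execution: result = [0, 3, 6, 9, 12]
[0, 3, 6, 9, 12]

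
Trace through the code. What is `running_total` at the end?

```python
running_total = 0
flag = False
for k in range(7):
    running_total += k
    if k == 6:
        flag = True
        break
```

Let's trace through this code step by step.

Initialize: running_total = 0
Initialize: flag = False
Entering loop: for k in range(7):

After execution: running_total = 21
21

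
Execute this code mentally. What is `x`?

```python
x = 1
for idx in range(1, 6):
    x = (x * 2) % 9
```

Let's trace through this code step by step.

Initialize: x = 1
Entering loop: for idx in range(1, 6):

After execution: x = 5
5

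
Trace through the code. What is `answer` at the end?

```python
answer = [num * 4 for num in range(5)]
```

Let's trace through this code step by step.

Initialize: answer = [num * 4 for num in range(5)]

After execution: answer = [0, 4, 8, 12, 16]
[0, 4, 8, 12, 16]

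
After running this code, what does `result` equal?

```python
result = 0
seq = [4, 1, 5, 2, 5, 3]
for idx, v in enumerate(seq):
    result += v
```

Let's trace through this code step by step.

Initialize: result = 0
Initialize: seq = [4, 1, 5, 2, 5, 3]
Entering loop: for idx, v in enumerate(seq):

After execution: result = 20
20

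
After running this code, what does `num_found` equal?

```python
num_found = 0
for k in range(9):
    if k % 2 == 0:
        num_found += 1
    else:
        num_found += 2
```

Let's trace through this code step by step.

Initialize: num_found = 0
Entering loop: for k in range(9):

After execution: num_found = 13
13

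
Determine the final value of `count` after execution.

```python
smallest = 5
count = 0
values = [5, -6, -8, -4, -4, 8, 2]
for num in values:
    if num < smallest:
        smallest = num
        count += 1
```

Let's trace through this code step by step.

Initialize: smallest = 5
Initialize: count = 0
Initialize: values = [5, -6, -8, -4, -4, 8, 2]
Entering loop: for num in values:

After execution: count = 2
2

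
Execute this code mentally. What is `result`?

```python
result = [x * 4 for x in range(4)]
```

Let's trace through this code step by step.

Initialize: result = [x * 4 for x in range(4)]

After execution: result = [0, 4, 8, 12]
[0, 4, 8, 12]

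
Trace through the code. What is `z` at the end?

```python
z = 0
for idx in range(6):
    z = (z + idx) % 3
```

Let's trace through this code step by step.

Initialize: z = 0
Entering loop: for idx in range(6):

After execution: z = 0
0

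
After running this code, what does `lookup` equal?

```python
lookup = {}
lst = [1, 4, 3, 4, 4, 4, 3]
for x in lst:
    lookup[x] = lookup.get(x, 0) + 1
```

Let's trace through this code step by step.

Initialize: lookup = {}
Initialize: lst = [1, 4, 3, 4, 4, 4, 3]
Entering loop: for x in lst:

After execution: lookup = {1: 1, 4: 4, 3: 2}
{1: 1, 4: 4, 3: 2}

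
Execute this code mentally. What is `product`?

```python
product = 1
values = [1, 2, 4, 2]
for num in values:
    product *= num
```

Let's trace through this code step by step.

Initialize: product = 1
Initialize: values = [1, 2, 4, 2]
Entering loop: for num in values:

After execution: product = 16
16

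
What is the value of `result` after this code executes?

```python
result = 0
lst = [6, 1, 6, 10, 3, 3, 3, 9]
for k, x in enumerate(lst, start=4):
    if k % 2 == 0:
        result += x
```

Let's trace through this code step by step.

Initialize: result = 0
Initialize: lst = [6, 1, 6, 10, 3, 3, 3, 9]
Entering loop: for k, x in enumerate(lst, start=4):

After execution: result = 18
18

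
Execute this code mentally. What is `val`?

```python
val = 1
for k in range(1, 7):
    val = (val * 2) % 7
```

Let's trace through this code step by step.

Initialize: val = 1
Entering loop: for k in range(1, 7):

After execution: val = 1
1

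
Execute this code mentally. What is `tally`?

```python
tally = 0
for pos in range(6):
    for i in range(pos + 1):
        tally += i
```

Let's trace through this code step by step.

Initialize: tally = 0
Entering loop: for pos in range(6):

After execution: tally = 35
35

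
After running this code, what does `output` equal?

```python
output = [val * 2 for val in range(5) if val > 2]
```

Let's trace through this code step by step.

Initialize: output = [val * 2 for val in range(5) if val > 2]

After execution: output = [6, 8]
[6, 8]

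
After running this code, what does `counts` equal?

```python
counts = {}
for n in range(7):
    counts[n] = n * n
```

Let's trace through this code step by step.

Initialize: counts = {}
Entering loop: for n in range(7):

After execution: counts = {0: 0, 1: 1, 2: 4, 3: 9, 4: 16, 5: 25, 6: 36}
{0: 0, 1: 1, 2: 4, 3: 9, 4: 16, 5: 25, 6: 36}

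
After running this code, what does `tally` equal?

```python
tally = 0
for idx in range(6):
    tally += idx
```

Let's trace through this code step by step.

Initialize: tally = 0
Entering loop: for idx in range(6):

After execution: tally = 15
15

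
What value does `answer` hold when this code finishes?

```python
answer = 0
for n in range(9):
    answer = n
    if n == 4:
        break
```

Let's trace through this code step by step.

Initialize: answer = 0
Entering loop: for n in range(9):

After execution: answer = 4
4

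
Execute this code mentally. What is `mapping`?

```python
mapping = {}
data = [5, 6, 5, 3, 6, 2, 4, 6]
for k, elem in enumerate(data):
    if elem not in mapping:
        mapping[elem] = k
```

Let's trace through this code step by step.

Initialize: mapping = {}
Initialize: data = [5, 6, 5, 3, 6, 2, 4, 6]
Entering loop: for k, elem in enumerate(data):

After execution: mapping = {5: 0, 6: 1, 3: 3, 2: 5, 4: 6}
{5: 0, 6: 1, 3: 3, 2: 5, 4: 6}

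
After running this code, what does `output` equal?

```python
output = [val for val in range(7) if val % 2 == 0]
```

Let's trace through this code step by step.

Initialize: output = [val for val in range(7) if val % 2 == 0]

After execution: output = [0, 2, 4, 6]
[0, 2, 4, 6]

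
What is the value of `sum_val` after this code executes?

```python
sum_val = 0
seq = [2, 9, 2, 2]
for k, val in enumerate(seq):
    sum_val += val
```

Let's trace through this code step by step.

Initialize: sum_val = 0
Initialize: seq = [2, 9, 2, 2]
Entering loop: for k, val in enumerate(seq):

After execution: sum_val = 15
15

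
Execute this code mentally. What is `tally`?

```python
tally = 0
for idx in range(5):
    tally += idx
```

Let's trace through this code step by step.

Initialize: tally = 0
Entering loop: for idx in range(5):

After execution: tally = 10
10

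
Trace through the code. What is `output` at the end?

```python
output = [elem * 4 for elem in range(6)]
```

Let's trace through this code step by step.

Initialize: output = [elem * 4 for elem in range(6)]

After execution: output = [0, 4, 8, 12, 16, 20]
[0, 4, 8, 12, 16, 20]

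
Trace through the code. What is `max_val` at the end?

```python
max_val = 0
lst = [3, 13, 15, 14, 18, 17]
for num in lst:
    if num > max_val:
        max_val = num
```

Let's trace through this code step by step.

Initialize: max_val = 0
Initialize: lst = [3, 13, 15, 14, 18, 17]
Entering loop: for num in lst:

After execution: max_val = 18
18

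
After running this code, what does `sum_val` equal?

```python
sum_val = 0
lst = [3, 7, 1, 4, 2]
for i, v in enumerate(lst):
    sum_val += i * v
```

Let's trace through this code step by step.

Initialize: sum_val = 0
Initialize: lst = [3, 7, 1, 4, 2]
Entering loop: for i, v in enumerate(lst):

After execution: sum_val = 29
29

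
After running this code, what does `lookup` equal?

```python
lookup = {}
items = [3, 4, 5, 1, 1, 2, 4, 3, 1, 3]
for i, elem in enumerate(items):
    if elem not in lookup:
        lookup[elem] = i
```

Let's trace through this code step by step.

Initialize: lookup = {}
Initialize: items = [3, 4, 5, 1, 1, 2, 4, 3, 1, 3]
Entering loop: for i, elem in enumerate(items):

After execution: lookup = {3: 0, 4: 1, 5: 2, 1: 3, 2: 5}
{3: 0, 4: 1, 5: 2, 1: 3, 2: 5}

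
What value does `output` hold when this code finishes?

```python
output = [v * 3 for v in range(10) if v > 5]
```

Let's trace through this code step by step.

Initialize: output = [v * 3 for v in range(10) if v > 5]

After execution: output = [18, 21, 24, 27]
[18, 21, 24, 27]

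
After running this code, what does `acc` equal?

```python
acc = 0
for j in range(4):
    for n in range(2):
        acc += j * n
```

Let's trace through this code step by step.

Initialize: acc = 0
Entering loop: for j in range(4):

After execution: acc = 6
6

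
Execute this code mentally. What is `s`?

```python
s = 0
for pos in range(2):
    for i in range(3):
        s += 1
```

Let's trace through this code step by step.

Initialize: s = 0
Entering loop: for pos in range(2):

After execution: s = 6
6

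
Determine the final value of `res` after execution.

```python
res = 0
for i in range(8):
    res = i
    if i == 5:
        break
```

Let's trace through this code step by step.

Initialize: res = 0
Entering loop: for i in range(8):

After execution: res = 5
5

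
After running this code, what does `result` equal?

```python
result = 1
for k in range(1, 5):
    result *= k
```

Let's trace through this code step by step.

Initialize: result = 1
Entering loop: for k in range(1, 5):

After execution: result = 24
24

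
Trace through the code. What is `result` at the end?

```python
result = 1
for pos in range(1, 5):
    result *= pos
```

Let's trace through this code step by step.

Initialize: result = 1
Entering loop: for pos in range(1, 5):

After execution: result = 24
24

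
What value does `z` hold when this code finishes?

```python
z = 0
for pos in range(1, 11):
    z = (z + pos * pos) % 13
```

Let's trace through this code step by step.

Initialize: z = 0
Entering loop: for pos in range(1, 11):

After execution: z = 8
8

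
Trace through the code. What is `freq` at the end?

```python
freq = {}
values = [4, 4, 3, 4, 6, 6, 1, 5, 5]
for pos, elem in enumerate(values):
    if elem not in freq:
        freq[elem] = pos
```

Let's trace through this code step by step.

Initialize: freq = {}
Initialize: values = [4, 4, 3, 4, 6, 6, 1, 5, 5]
Entering loop: for pos, elem in enumerate(values):

After execution: freq = {4: 0, 3: 2, 6: 4, 1: 6, 5: 7}
{4: 0, 3: 2, 6: 4, 1: 6, 5: 7}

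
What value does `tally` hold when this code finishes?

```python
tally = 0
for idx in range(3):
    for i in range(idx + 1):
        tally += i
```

Let's trace through this code step by step.

Initialize: tally = 0
Entering loop: for idx in range(3):

After execution: tally = 4
4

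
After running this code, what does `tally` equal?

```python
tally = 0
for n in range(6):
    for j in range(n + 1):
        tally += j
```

Let's trace through this code step by step.

Initialize: tally = 0
Entering loop: for n in range(6):

After execution: tally = 35
35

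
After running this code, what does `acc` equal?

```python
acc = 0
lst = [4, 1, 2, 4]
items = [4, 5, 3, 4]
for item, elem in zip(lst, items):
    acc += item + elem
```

Let's trace through this code step by step.

Initialize: acc = 0
Initialize: lst = [4, 1, 2, 4]
Initialize: items = [4, 5, 3, 4]
Entering loop: for item, elem in zip(lst, items):

After execution: acc = 27
27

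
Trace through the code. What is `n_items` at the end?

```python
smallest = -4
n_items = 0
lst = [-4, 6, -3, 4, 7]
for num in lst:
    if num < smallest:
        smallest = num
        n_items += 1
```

Let's trace through this code step by step.

Initialize: smallest = -4
Initialize: n_items = 0
Initialize: lst = [-4, 6, -3, 4, 7]
Entering loop: for num in lst:

After execution: n_items = 0
0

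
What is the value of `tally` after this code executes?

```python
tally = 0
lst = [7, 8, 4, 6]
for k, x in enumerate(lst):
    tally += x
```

Let's trace through this code step by step.

Initialize: tally = 0
Initialize: lst = [7, 8, 4, 6]
Entering loop: for k, x in enumerate(lst):

After execution: tally = 25
25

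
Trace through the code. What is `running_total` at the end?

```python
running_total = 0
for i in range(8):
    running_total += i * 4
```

Let's trace through this code step by step.

Initialize: running_total = 0
Entering loop: for i in range(8):

After execution: running_total = 112
112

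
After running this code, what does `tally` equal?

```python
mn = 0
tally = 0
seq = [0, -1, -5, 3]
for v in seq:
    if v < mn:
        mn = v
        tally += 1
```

Let's trace through this code step by step.

Initialize: mn = 0
Initialize: tally = 0
Initialize: seq = [0, -1, -5, 3]
Entering loop: for v in seq:

After execution: tally = 2
2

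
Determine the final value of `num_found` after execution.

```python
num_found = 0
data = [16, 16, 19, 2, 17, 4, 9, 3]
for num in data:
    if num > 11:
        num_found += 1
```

Let's trace through this code step by step.

Initialize: num_found = 0
Initialize: data = [16, 16, 19, 2, 17, 4, 9, 3]
Entering loop: for num in data:

After execution: num_found = 4
4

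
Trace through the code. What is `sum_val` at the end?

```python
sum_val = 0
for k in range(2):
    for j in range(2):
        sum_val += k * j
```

Let's trace through this code step by step.

Initialize: sum_val = 0
Entering loop: for k in range(2):

After execution: sum_val = 1
1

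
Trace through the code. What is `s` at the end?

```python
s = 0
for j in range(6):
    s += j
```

Let's trace through this code step by step.

Initialize: s = 0
Entering loop: for j in range(6):

After execution: s = 15
15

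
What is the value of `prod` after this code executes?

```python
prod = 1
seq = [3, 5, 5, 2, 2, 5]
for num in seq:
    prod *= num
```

Let's trace through this code step by step.

Initialize: prod = 1
Initialize: seq = [3, 5, 5, 2, 2, 5]
Entering loop: for num in seq:

After execution: prod = 1500
1500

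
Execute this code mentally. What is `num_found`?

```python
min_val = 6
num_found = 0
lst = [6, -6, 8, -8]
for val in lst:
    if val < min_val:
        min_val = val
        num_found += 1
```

Let's trace through this code step by step.

Initialize: min_val = 6
Initialize: num_found = 0
Initialize: lst = [6, -6, 8, -8]
Entering loop: for val in lst:

After execution: num_found = 2
2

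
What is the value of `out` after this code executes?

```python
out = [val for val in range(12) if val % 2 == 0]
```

Let's trace through this code step by step.

Initialize: out = [val for val in range(12) if val % 2 == 0]

After execution: out = [0, 2, 4, 6, 8, 10]
[0, 2, 4, 6, 8, 10]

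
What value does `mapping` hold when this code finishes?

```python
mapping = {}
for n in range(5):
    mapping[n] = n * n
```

Let's trace through this code step by step.

Initialize: mapping = {}
Entering loop: for n in range(5):

After execution: mapping = {0: 0, 1: 1, 2: 4, 3: 9, 4: 16}
{0: 0, 1: 1, 2: 4, 3: 9, 4: 16}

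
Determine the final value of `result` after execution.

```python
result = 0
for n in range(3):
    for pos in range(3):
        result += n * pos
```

Let's trace through this code step by step.

Initialize: result = 0
Entering loop: for n in range(3):

After execution: result = 9
9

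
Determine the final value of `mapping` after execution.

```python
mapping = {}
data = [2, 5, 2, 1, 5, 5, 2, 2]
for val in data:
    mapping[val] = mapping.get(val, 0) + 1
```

Let's trace through this code step by step.

Initialize: mapping = {}
Initialize: data = [2, 5, 2, 1, 5, 5, 2, 2]
Entering loop: for val in data:

After execution: mapping = {2: 4, 5: 3, 1: 1}
{2: 4, 5: 3, 1: 1}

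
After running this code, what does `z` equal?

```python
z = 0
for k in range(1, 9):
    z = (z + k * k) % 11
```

Let's trace through this code step by step.

Initialize: z = 0
Entering loop: for k in range(1, 9):

After execution: z = 6
6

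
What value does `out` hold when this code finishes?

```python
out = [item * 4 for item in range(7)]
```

Let's trace through this code step by step.

Initialize: out = [item * 4 for item in range(7)]

After execution: out = [0, 4, 8, 12, 16, 20, 24]
[0, 4, 8, 12, 16, 20, 24]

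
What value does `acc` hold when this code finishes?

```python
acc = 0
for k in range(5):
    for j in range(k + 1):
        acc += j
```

Let's trace through this code step by step.

Initialize: acc = 0
Entering loop: for k in range(5):

After execution: acc = 20
20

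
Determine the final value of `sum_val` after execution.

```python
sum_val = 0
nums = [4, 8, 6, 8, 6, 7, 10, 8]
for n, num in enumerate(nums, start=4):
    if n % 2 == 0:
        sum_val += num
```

Let's trace through this code step by step.

Initialize: sum_val = 0
Initialize: nums = [4, 8, 6, 8, 6, 7, 10, 8]
Entering loop: for n, num in enumerate(nums, start=4):

After execution: sum_val = 26
26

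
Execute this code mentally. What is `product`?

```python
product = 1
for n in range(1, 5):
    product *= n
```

Let's trace through this code step by step.

Initialize: product = 1
Entering loop: for n in range(1, 5):

After execution: product = 24
24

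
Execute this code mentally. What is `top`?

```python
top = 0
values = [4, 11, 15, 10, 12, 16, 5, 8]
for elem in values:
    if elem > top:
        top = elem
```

Let's trace through this code step by step.

Initialize: top = 0
Initialize: values = [4, 11, 15, 10, 12, 16, 5, 8]
Entering loop: for elem in values:

After execution: top = 16
16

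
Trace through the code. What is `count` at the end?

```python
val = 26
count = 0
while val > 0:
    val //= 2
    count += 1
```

Let's trace through this code step by step.

Initialize: val = 26
Initialize: count = 0
Entering loop: while val > 0:

After execution: count = 5
5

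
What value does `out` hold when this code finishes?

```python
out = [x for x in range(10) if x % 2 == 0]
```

Let's trace through this code step by step.

Initialize: out = [x for x in range(10) if x % 2 == 0]

After execution: out = [0, 2, 4, 6, 8]
[0, 2, 4, 6, 8]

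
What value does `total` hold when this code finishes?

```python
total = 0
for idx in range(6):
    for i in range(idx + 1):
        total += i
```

Let's trace through this code step by step.

Initialize: total = 0
Entering loop: for idx in range(6):

After execution: total = 35
35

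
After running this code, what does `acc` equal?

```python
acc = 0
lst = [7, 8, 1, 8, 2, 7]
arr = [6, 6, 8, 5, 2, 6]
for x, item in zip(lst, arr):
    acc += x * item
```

Let's trace through this code step by step.

Initialize: acc = 0
Initialize: lst = [7, 8, 1, 8, 2, 7]
Initialize: arr = [6, 6, 8, 5, 2, 6]
Entering loop: for x, item in zip(lst, arr):

After execution: acc = 184
184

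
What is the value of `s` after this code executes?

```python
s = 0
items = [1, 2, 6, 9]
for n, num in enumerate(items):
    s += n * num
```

Let's trace through this code step by step.

Initialize: s = 0
Initialize: items = [1, 2, 6, 9]
Entering loop: for n, num in enumerate(items):

After execution: s = 41
41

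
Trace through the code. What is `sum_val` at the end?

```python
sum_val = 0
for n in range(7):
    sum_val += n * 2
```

Let's trace through this code step by step.

Initialize: sum_val = 0
Entering loop: for n in range(7):

After execution: sum_val = 42
42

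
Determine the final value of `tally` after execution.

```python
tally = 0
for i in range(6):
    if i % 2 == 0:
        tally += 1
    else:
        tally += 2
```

Let's trace through this code step by step.

Initialize: tally = 0
Entering loop: for i in range(6):

After execution: tally = 9
9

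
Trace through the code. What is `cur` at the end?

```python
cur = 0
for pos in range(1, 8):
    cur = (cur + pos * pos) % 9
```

Let's trace through this code step by step.

Initialize: cur = 0
Entering loop: for pos in range(1, 8):

After execution: cur = 5
5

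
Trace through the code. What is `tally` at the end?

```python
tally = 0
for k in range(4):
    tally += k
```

Let's trace through this code step by step.

Initialize: tally = 0
Entering loop: for k in range(4):

After execution: tally = 6
6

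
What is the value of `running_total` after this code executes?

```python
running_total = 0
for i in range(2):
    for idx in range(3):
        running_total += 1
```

Let's trace through this code step by step.

Initialize: running_total = 0
Entering loop: for i in range(2):

After execution: running_total = 6
6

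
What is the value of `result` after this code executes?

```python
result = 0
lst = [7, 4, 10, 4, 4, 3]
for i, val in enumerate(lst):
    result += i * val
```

Let's trace through this code step by step.

Initialize: result = 0
Initialize: lst = [7, 4, 10, 4, 4, 3]
Entering loop: for i, val in enumerate(lst):

After execution: result = 67
67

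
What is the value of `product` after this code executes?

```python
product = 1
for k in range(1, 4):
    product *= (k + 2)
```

Let's trace through this code step by step.

Initialize: product = 1
Entering loop: for k in range(1, 4):

After execution: product = 60
60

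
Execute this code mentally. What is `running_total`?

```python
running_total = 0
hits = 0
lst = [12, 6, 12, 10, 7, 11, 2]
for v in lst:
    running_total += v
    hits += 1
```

Let's trace through this code step by step.

Initialize: running_total = 0
Initialize: hits = 0
Initialize: lst = [12, 6, 12, 10, 7, 11, 2]
Entering loop: for v in lst:

After execution: running_total = 60
60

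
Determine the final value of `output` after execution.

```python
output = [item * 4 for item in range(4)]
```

Let's trace through this code step by step.

Initialize: output = [item * 4 for item in range(4)]

After execution: output = [0, 4, 8, 12]
[0, 4, 8, 12]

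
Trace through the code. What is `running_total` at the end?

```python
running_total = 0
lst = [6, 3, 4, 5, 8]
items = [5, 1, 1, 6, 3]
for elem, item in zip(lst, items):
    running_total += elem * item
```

Let's trace through this code step by step.

Initialize: running_total = 0
Initialize: lst = [6, 3, 4, 5, 8]
Initialize: items = [5, 1, 1, 6, 3]
Entering loop: for elem, item in zip(lst, items):

After execution: running_total = 91
91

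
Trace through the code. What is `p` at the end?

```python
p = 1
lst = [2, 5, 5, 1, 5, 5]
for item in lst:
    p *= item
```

Let's trace through this code step by step.

Initialize: p = 1
Initialize: lst = [2, 5, 5, 1, 5, 5]
Entering loop: for item in lst:

After execution: p = 1250
1250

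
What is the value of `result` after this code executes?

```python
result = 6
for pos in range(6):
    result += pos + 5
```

Let's trace through this code step by step.

Initialize: result = 6
Entering loop: for pos in range(6):

After execution: result = 51
51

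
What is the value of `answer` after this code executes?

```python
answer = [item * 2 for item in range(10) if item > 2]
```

Let's trace through this code step by step.

Initialize: answer = [item * 2 for item in range(10) if item > 2]

After execution: answer = [6, 8, 10, 12, 14, 16, 18]
[6, 8, 10, 12, 14, 16, 18]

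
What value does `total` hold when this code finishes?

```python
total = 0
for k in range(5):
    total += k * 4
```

Let's trace through this code step by step.

Initialize: total = 0
Entering loop: for k in range(5):

After execution: total = 40
40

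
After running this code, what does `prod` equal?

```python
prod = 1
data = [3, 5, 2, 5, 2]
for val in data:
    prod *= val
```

Let's trace through this code step by step.

Initialize: prod = 1
Initialize: data = [3, 5, 2, 5, 2]
Entering loop: for val in data:

After execution: prod = 300
300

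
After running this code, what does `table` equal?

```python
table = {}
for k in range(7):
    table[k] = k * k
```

Let's trace through this code step by step.

Initialize: table = {}
Entering loop: for k in range(7):

After execution: table = {0: 0, 1: 1, 2: 4, 3: 9, 4: 16, 5: 25, 6: 36}
{0: 0, 1: 1, 2: 4, 3: 9, 4: 16, 5: 25, 6: 36}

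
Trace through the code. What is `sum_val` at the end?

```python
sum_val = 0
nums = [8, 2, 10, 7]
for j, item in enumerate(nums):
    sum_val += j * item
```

Let's trace through this code step by step.

Initialize: sum_val = 0
Initialize: nums = [8, 2, 10, 7]
Entering loop: for j, item in enumerate(nums):

After execution: sum_val = 43
43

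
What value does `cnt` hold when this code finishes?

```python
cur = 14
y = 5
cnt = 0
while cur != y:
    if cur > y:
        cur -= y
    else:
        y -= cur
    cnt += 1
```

Let's trace through this code step by step.

Initialize: cur = 14
Initialize: y = 5
Initialize: cnt = 0
Entering loop: while cur != y:

After execution: cnt = 6
6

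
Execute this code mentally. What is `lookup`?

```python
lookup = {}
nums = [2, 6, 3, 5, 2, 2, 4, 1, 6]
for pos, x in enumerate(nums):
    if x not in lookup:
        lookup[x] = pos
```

Let's trace through this code step by step.

Initialize: lookup = {}
Initialize: nums = [2, 6, 3, 5, 2, 2, 4, 1, 6]
Entering loop: for pos, x in enumerate(nums):

After execution: lookup = {2: 0, 6: 1, 3: 2, 5: 3, 4: 6, 1: 7}
{2: 0, 6: 1, 3: 2, 5: 3, 4: 6, 1: 7}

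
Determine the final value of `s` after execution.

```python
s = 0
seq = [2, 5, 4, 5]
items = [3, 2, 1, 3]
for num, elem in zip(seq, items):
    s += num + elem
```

Let's trace through this code step by step.

Initialize: s = 0
Initialize: seq = [2, 5, 4, 5]
Initialize: items = [3, 2, 1, 3]
Entering loop: for num, elem in zip(seq, items):

After execution: s = 25
25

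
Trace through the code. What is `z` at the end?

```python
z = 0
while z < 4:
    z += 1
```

Let's trace through this code step by step.

Initialize: z = 0
Entering loop: while z < 4:

After execution: z = 4
4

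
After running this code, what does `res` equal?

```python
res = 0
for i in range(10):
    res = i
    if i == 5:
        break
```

Let's trace through this code step by step.

Initialize: res = 0
Entering loop: for i in range(10):

After execution: res = 5
5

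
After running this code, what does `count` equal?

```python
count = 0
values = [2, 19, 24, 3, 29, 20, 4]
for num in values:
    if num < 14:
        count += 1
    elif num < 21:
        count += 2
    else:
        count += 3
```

Let's trace through this code step by step.

Initialize: count = 0
Initialize: values = [2, 19, 24, 3, 29, 20, 4]
Entering loop: for num in values:

After execution: count = 13
13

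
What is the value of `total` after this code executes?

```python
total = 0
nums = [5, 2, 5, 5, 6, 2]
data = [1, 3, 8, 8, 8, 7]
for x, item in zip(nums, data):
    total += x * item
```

Let's trace through this code step by step.

Initialize: total = 0
Initialize: nums = [5, 2, 5, 5, 6, 2]
Initialize: data = [1, 3, 8, 8, 8, 7]
Entering loop: for x, item in zip(nums, data):

After execution: total = 153
153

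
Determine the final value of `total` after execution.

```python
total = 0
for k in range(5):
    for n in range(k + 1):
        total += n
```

Let's trace through this code step by step.

Initialize: total = 0
Entering loop: for k in range(5):

After execution: total = 20
20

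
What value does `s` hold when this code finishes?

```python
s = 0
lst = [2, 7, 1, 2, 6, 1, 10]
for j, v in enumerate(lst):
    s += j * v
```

Let's trace through this code step by step.

Initialize: s = 0
Initialize: lst = [2, 7, 1, 2, 6, 1, 10]
Entering loop: for j, v in enumerate(lst):

After execution: s = 104
104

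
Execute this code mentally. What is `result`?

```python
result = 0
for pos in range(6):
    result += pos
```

Let's trace through this code step by step.

Initialize: result = 0
Entering loop: for pos in range(6):

After execution: result = 15
15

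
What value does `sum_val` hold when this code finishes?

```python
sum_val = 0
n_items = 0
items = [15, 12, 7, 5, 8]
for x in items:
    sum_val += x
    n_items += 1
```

Let's trace through this code step by step.

Initialize: sum_val = 0
Initialize: n_items = 0
Initialize: items = [15, 12, 7, 5, 8]
Entering loop: for x in items:

After execution: sum_val = 47
47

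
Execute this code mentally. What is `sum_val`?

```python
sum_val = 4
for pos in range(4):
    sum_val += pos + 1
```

Let's trace through this code step by step.

Initialize: sum_val = 4
Entering loop: for pos in range(4):

After execution: sum_val = 14
14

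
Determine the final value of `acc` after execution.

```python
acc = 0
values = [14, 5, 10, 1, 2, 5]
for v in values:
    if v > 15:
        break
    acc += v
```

Let's trace through this code step by step.

Initialize: acc = 0
Initialize: values = [14, 5, 10, 1, 2, 5]
Entering loop: for v in values:

After execution: acc = 37
37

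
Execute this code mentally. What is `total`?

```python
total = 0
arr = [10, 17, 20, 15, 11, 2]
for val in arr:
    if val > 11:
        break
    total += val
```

Let's trace through this code step by step.

Initialize: total = 0
Initialize: arr = [10, 17, 20, 15, 11, 2]
Entering loop: for val in arr:

After execution: total = 10
10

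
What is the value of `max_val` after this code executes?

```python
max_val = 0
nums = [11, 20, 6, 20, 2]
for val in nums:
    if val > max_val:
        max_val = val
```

Let's trace through this code step by step.

Initialize: max_val = 0
Initialize: nums = [11, 20, 6, 20, 2]
Entering loop: for val in nums:

After execution: max_val = 20
20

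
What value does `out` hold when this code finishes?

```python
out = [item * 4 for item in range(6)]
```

Let's trace through this code step by step.

Initialize: out = [item * 4 for item in range(6)]

After execution: out = [0, 4, 8, 12, 16, 20]
[0, 4, 8, 12, 16, 20]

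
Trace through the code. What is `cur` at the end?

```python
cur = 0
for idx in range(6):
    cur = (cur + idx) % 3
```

Let's trace through this code step by step.

Initialize: cur = 0
Entering loop: for idx in range(6):

After execution: cur = 0
0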